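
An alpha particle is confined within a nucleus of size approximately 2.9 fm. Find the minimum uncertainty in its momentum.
1.818 × 10^-20 kg·m/s

Using the Heisenberg uncertainty principle:
ΔxΔp ≥ ℏ/2

With Δx ≈ L = 2.900e-15 m (the confinement size):
Δp_min = ℏ/(2Δx)
Δp_min = (1.055e-34 J·s) / (2 × 2.900e-15 m)
Δp_min = 1.818e-20 kg·m/s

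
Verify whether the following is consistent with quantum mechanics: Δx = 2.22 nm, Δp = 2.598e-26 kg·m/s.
Yes, it satisfies the uncertainty principle.

Calculate the product ΔxΔp:
ΔxΔp = (2.220e-09 m) × (2.598e-26 kg·m/s)
ΔxΔp = 5.768e-35 J·s

Compare to the minimum allowed value ℏ/2:
ℏ/2 = 5.273e-35 J·s

Since ΔxΔp = 5.768e-35 J·s ≥ 5.273e-35 J·s = ℏ/2,
the measurement satisfies the uncertainty principle.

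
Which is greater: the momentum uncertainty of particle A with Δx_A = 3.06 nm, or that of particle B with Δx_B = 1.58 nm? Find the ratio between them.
Particle B has the larger minimum momentum uncertainty, by a factor of 1.94.

For each particle, the minimum momentum uncertainty is Δp_min = ℏ/(2Δx):

Particle A: Δp_A = ℏ/(2×3.060e-09 m) = 1.723e-26 kg·m/s
Particle B: Δp_B = ℏ/(2×1.580e-09 m) = 3.337e-26 kg·m/s

Ratio: Δp_B/Δp_A = 1.94

Since Δp_min ∝ 1/Δx, the particle with smaller position uncertainty (B) has larger momentum uncertainty.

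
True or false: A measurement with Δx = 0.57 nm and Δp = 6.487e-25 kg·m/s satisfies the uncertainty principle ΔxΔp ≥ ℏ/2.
Yes, it satisfies the uncertainty principle.

Calculate the product ΔxΔp:
ΔxΔp = (5.700e-10 m) × (6.487e-25 kg·m/s)
ΔxΔp = 3.698e-34 J·s

Compare to the minimum allowed value ℏ/2:
ℏ/2 = 5.273e-35 J·s

Since ΔxΔp = 3.698e-34 J·s ≥ 5.273e-35 J·s = ℏ/2,
the measurement satisfies the uncertainty principle.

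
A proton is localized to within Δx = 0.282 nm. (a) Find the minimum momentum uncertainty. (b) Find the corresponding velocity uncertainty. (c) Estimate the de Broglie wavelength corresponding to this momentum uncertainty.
(a) Δp_min = 1.870 × 10^-25 kg·m/s
(b) Δv_min = 111.789 m/s
(c) λ_dB = 3.544 nm

Step-by-step:

(a) From the uncertainty principle:
Δp_min = ℏ/(2Δx) = (1.055e-34 J·s)/(2 × 2.820e-10 m) = 1.870e-25 kg·m/s

(b) The velocity uncertainty:
Δv = Δp/m = (1.870e-25 kg·m/s)/(1.673e-27 kg) = 1.118e+02 m/s = 111.789 m/s

(c) The de Broglie wavelength for this momentum:
λ = h/p = (6.626e-34 J·s)/(1.870e-25 kg·m/s) = 3.544e-09 m = 3.544 nm

Note: The de Broglie wavelength is comparable to the localization size, as expected from wave-particle duality.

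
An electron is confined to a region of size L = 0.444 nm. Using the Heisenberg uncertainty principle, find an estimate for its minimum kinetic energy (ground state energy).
48.317 meV

Using the uncertainty principle to estimate ground state energy:

1. The position uncertainty is approximately the confinement size:
   Δx ≈ L = 4.440e-10 m

2. From ΔxΔp ≥ ℏ/2, the minimum momentum uncertainty is:
   Δp ≈ ℏ/(2L) = 1.188e-25 kg·m/s

3. The kinetic energy is approximately:
   KE ≈ (Δp)²/(2m) = (1.188e-25)²/(2 × 9.109e-31 kg)
   KE ≈ 7.741e-21 J = 48.317 meV

This is an order-of-magnitude estimate of the ground state energy.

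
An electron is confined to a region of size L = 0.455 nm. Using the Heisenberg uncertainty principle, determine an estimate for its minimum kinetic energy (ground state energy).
46.009 meV

Using the uncertainty principle to estimate ground state energy:

1. The position uncertainty is approximately the confinement size:
   Δx ≈ L = 4.550e-10 m

2. From ΔxΔp ≥ ℏ/2, the minimum momentum uncertainty is:
   Δp ≈ ℏ/(2L) = 1.159e-25 kg·m/s

3. The kinetic energy is approximately:
   KE ≈ (Δp)²/(2m) = (1.159e-25)²/(2 × 9.109e-31 kg)
   KE ≈ 7.371e-21 J = 46.009 meV

This is an order-of-magnitude estimate of the ground state energy.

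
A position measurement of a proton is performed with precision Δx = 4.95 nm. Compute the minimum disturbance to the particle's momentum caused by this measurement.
1.065 × 10^-26 kg·m/s

The uncertainty principle implies that measuring position disturbs momentum:
ΔxΔp ≥ ℏ/2

When we measure position with precision Δx, we necessarily introduce a momentum uncertainty:
Δp ≥ ℏ/(2Δx)
Δp_min = (1.055e-34 J·s) / (2 × 4.950e-09 m)
Δp_min = 1.065e-26 kg·m/s

The more precisely we measure position, the greater the momentum disturbance.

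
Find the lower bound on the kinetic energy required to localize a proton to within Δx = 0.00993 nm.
52.608 meV

Localizing a particle requires giving it sufficient momentum uncertainty:

1. From uncertainty principle: Δp ≥ ℏ/(2Δx)
   Δp_min = (1.055e-34 J·s) / (2 × 9.930e-12 m)
   Δp_min = 5.310e-24 kg·m/s

2. This momentum uncertainty corresponds to kinetic energy:
   KE ≈ (Δp)²/(2m) = (5.310e-24)²/(2 × 1.673e-27 kg)
   KE = 8.429e-21 J = 52.608 meV

Tighter localization requires more energy.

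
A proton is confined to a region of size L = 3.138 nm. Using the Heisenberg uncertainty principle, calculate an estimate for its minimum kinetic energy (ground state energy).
526.803 neV

Using the uncertainty principle to estimate ground state energy:

1. The position uncertainty is approximately the confinement size:
   Δx ≈ L = 3.138e-09 m

2. From ΔxΔp ≥ ℏ/2, the minimum momentum uncertainty is:
   Δp ≈ ℏ/(2L) = 1.680e-26 kg·m/s

3. The kinetic energy is approximately:
   KE ≈ (Δp)²/(2m) = (1.680e-26)²/(2 × 1.673e-27 kg)
   KE ≈ 8.440e-26 J = 526.803 neV

This is an order-of-magnitude estimate of the ground state energy.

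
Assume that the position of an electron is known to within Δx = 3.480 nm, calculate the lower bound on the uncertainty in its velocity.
16.633 km/s

Using the Heisenberg uncertainty principle and Δp = mΔv:
ΔxΔp ≥ ℏ/2
Δx(mΔv) ≥ ℏ/2

The minimum uncertainty in velocity is:
Δv_min = ℏ/(2mΔx)
Δv_min = (1.055e-34 J·s) / (2 × 9.109e-31 kg × 3.480e-09 m)
Δv_min = 1.663e+04 m/s = 16.633 km/s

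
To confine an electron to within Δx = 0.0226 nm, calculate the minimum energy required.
18.649 eV

Localizing a particle requires giving it sufficient momentum uncertainty:

1. From uncertainty principle: Δp ≥ ℏ/(2Δx)
   Δp_min = (1.055e-34 J·s) / (2 × 2.260e-11 m)
   Δp_min = 2.333e-24 kg·m/s

2. This momentum uncertainty corresponds to kinetic energy:
   KE ≈ (Δp)²/(2m) = (2.333e-24)²/(2 × 9.109e-31 kg)
   KE = 2.988e-18 J = 18.649 eV

Tighter localization requires more energy.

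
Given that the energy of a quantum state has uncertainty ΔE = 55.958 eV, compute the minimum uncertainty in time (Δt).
5.881 as

Using the energy-time uncertainty principle:
ΔEΔt ≥ ℏ/2

The minimum uncertainty in time is:
Δt_min = ℏ/(2ΔE)
Δt_min = (1.055e-34 J·s) / (2 × 8.965e-18 J)
Δt_min = 5.881e-18 s = 5.881 as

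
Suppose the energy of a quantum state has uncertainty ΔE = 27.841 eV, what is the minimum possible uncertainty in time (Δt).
11.821 as

Using the energy-time uncertainty principle:
ΔEΔt ≥ ℏ/2

The minimum uncertainty in time is:
Δt_min = ℏ/(2ΔE)
Δt_min = (1.055e-34 J·s) / (2 × 4.461e-18 J)
Δt_min = 1.182e-17 s = 11.821 as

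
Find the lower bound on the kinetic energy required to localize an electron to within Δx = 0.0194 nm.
25.308 eV

Localizing a particle requires giving it sufficient momentum uncertainty:

1. From uncertainty principle: Δp ≥ ℏ/(2Δx)
   Δp_min = (1.055e-34 J·s) / (2 × 1.940e-11 m)
   Δp_min = 2.718e-24 kg·m/s

2. This momentum uncertainty corresponds to kinetic energy:
   KE ≈ (Δp)²/(2m) = (2.718e-24)²/(2 × 9.109e-31 kg)
   KE = 4.055e-18 J = 25.308 eV

Tighter localization requires more energy.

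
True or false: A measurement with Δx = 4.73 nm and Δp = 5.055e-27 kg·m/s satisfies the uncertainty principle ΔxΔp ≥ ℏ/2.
No, it violates the uncertainty principle (impossible measurement).

Calculate the product ΔxΔp:
ΔxΔp = (4.730e-09 m) × (5.055e-27 kg·m/s)
ΔxΔp = 2.391e-35 J·s

Compare to the minimum allowed value ℏ/2:
ℏ/2 = 5.273e-35 J·s

Since ΔxΔp = 2.391e-35 J·s < 5.273e-35 J·s = ℏ/2,
the measurement violates the uncertainty principle.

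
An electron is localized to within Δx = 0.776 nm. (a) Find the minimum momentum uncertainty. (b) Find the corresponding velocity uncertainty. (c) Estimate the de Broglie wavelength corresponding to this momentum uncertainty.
(a) Δp_min = 6.795 × 10^-26 kg·m/s
(b) Δv_min = 74.593 km/s
(c) λ_dB = 9.752 nm

Step-by-step:

(a) From the uncertainty principle:
Δp_min = ℏ/(2Δx) = (1.055e-34 J·s)/(2 × 7.760e-10 m) = 6.795e-26 kg·m/s

(b) The velocity uncertainty:
Δv = Δp/m = (6.795e-26 kg·m/s)/(9.109e-31 kg) = 7.459e+04 m/s = 74.593 km/s

(c) The de Broglie wavelength for this momentum:
λ = h/p = (6.626e-34 J·s)/(6.795e-26 kg·m/s) = 9.752e-09 m = 9.752 nm

Note: The de Broglie wavelength is comparable to the localization size, as expected from wave-particle duality.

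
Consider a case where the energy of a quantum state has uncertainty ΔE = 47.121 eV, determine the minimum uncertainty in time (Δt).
6.984 as

Using the energy-time uncertainty principle:
ΔEΔt ≥ ℏ/2

The minimum uncertainty in time is:
Δt_min = ℏ/(2ΔE)
Δt_min = (1.055e-34 J·s) / (2 × 7.550e-18 J)
Δt_min = 6.984e-18 s = 6.984 as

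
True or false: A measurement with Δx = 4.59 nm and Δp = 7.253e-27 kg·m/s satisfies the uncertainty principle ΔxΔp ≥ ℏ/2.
No, it violates the uncertainty principle (impossible measurement).

Calculate the product ΔxΔp:
ΔxΔp = (4.590e-09 m) × (7.253e-27 kg·m/s)
ΔxΔp = 3.329e-35 J·s

Compare to the minimum allowed value ℏ/2:
ℏ/2 = 5.273e-35 J·s

Since ΔxΔp = 3.329e-35 J·s < 5.273e-35 J·s = ℏ/2,
the measurement violates the uncertainty principle.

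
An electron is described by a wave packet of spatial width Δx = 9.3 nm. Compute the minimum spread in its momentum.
5.670 × 10^-27 kg·m/s

For a wave packet, the spatial width Δx and momentum spread Δp are related by the uncertainty principle:
ΔxΔp ≥ ℏ/2

The minimum momentum spread is:
Δp_min = ℏ/(2Δx)
Δp_min = (1.055e-34 J·s) / (2 × 9.300e-09 m)
Δp_min = 5.670e-27 kg·m/s

A wave packet cannot have both a well-defined position and well-defined momentum.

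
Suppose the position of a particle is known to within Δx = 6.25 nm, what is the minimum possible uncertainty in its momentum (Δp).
8.437 × 10^-27 kg·m/s

Using the Heisenberg uncertainty principle:
ΔxΔp ≥ ℏ/2

The minimum uncertainty in momentum is:
Δp_min = ℏ/(2Δx)
Δp_min = (1.055e-34 J·s) / (2 × 6.250e-09 m)
Δp_min = 8.437e-27 kg·m/s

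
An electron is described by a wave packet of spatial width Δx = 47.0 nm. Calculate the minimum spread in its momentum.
1.122 × 10^-27 kg·m/s

For a wave packet, the spatial width Δx and momentum spread Δp are related by the uncertainty principle:
ΔxΔp ≥ ℏ/2

The minimum momentum spread is:
Δp_min = ℏ/(2Δx)
Δp_min = (1.055e-34 J·s) / (2 × 4.700e-08 m)
Δp_min = 1.122e-27 kg·m/s

A wave packet cannot have both a well-defined position and well-defined momentum.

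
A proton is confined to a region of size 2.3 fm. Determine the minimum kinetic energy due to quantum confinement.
980.615 keV

Using the uncertainty principle:

1. Position uncertainty: Δx ≈ 2.300e-15 m
2. Minimum momentum uncertainty: Δp = ℏ/(2Δx) = 2.293e-20 kg·m/s
3. Minimum kinetic energy:
   KE = (Δp)²/(2m) = (2.293e-20)²/(2 × 1.673e-27 kg)
   KE = 1.571e-13 J = 980.615 keV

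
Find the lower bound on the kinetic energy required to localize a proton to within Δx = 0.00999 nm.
51.978 meV

Localizing a particle requires giving it sufficient momentum uncertainty:

1. From uncertainty principle: Δp ≥ ℏ/(2Δx)
   Δp_min = (1.055e-34 J·s) / (2 × 9.990e-12 m)
   Δp_min = 5.278e-24 kg·m/s

2. This momentum uncertainty corresponds to kinetic energy:
   KE ≈ (Δp)²/(2m) = (5.278e-24)²/(2 × 1.673e-27 kg)
   KE = 8.328e-21 J = 51.978 meV

Tighter localization requires more energy.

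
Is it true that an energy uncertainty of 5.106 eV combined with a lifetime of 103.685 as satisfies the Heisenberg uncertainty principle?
Yes, it satisfies the uncertainty relation.

Calculate the product ΔEΔt:
ΔE = 5.106 eV = 8.181e-19 J
ΔEΔt = (8.181e-19 J) × (1.037e-16 s)
ΔEΔt = 8.482e-35 J·s

Compare to the minimum allowed value ℏ/2:
ℏ/2 = 5.273e-35 J·s

Since ΔEΔt = 8.482e-35 J·s ≥ 5.273e-35 J·s = ℏ/2,
this satisfies the uncertainty relation.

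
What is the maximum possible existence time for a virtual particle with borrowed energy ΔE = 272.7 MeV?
1.207 ys

Using the energy-time uncertainty principle:
ΔEΔt ≥ ℏ/2

For a virtual particle borrowing energy ΔE, the maximum lifetime is:
Δt_max = ℏ/(2ΔE)

Converting energy:
ΔE = 272.7 MeV = 4.369e-11 J

Δt_max = (1.055e-34 J·s) / (2 × 4.369e-11 J)
Δt_max = 1.207e-24 s = 1.207 ys

Virtual particles with higher borrowed energy exist for shorter times.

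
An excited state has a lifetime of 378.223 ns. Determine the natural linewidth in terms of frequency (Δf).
210.398 kHz

Using the energy-time uncertainty principle and E = hf:
ΔEΔt ≥ ℏ/2
hΔf·Δt ≥ ℏ/2

The minimum frequency uncertainty is:
Δf = ℏ/(2hτ) = 1/(4πτ)
Δf = 1/(4π × 3.782e-07 s)
Δf = 2.104e+05 Hz = 210.398 kHz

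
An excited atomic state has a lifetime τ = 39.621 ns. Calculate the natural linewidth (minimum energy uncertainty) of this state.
8.306 neV

Using the energy-time uncertainty principle:
ΔEΔt ≥ ℏ/2

The lifetime τ represents the time uncertainty Δt.
The natural linewidth (minimum energy uncertainty) is:

ΔE = ℏ/(2τ)
ΔE = (1.055e-34 J·s) / (2 × 3.962e-08 s)
ΔE = 1.331e-27 J = 8.306 neV

This natural linewidth limits the precision of spectroscopic measurements.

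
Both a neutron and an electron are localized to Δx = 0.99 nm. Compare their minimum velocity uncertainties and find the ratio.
The electron has the larger minimum velocity uncertainty, by a ratio of 1838.7.

For both particles, Δp_min = ℏ/(2Δx) = 5.326e-26 kg·m/s (same for both).

The velocity uncertainty is Δv = Δp/m:
- neutron: Δv = 5.326e-26 / 1.675e-27 = 3.180e+01 m/s = 31.799 m/s
- electron: Δv = 5.326e-26 / 9.109e-31 = 5.847e+04 m/s = 58.469 km/s

Ratio: 5.847e+04 / 3.180e+01 = 1838.7

The lighter particle has larger velocity uncertainty because Δv ∝ 1/m.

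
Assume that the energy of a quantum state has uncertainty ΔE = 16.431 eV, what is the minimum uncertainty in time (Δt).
20.030 as

Using the energy-time uncertainty principle:
ΔEΔt ≥ ℏ/2

The minimum uncertainty in time is:
Δt_min = ℏ/(2ΔE)
Δt_min = (1.055e-34 J·s) / (2 × 2.633e-18 J)
Δt_min = 2.003e-17 s = 20.030 as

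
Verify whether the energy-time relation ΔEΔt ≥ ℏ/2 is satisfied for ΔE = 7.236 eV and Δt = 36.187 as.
No, it violates the uncertainty relation.

Calculate the product ΔEΔt:
ΔE = 7.236 eV = 1.159e-18 J
ΔEΔt = (1.159e-18 J) × (3.619e-17 s)
ΔEΔt = 4.195e-35 J·s

Compare to the minimum allowed value ℏ/2:
ℏ/2 = 5.273e-35 J·s

Since ΔEΔt = 4.195e-35 J·s < 5.273e-35 J·s = ℏ/2,
this violates the uncertainty relation.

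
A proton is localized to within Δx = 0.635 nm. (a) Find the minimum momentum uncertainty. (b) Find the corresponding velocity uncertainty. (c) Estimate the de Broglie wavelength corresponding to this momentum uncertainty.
(a) Δp_min = 8.304 × 10^-26 kg·m/s
(b) Δv_min = 49.645 m/s
(c) λ_dB = 7.980 nm

Step-by-step:

(a) From the uncertainty principle:
Δp_min = ℏ/(2Δx) = (1.055e-34 J·s)/(2 × 6.350e-10 m) = 8.304e-26 kg·m/s

(b) The velocity uncertainty:
Δv = Δp/m = (8.304e-26 kg·m/s)/(1.673e-27 kg) = 4.964e+01 m/s = 49.645 m/s

(c) The de Broglie wavelength for this momentum:
λ = h/p = (6.626e-34 J·s)/(8.304e-26 kg·m/s) = 7.980e-09 m = 7.980 nm

Note: The de Broglie wavelength is comparable to the localization size, as expected from wave-particle duality.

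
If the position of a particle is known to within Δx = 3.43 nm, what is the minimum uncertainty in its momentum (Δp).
1.537 × 10^-26 kg·m/s

Using the Heisenberg uncertainty principle:
ΔxΔp ≥ ℏ/2

The minimum uncertainty in momentum is:
Δp_min = ℏ/(2Δx)
Δp_min = (1.055e-34 J·s) / (2 × 3.430e-09 m)
Δp_min = 1.537e-26 kg·m/s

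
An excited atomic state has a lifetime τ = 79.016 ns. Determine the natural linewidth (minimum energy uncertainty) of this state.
4.165 neV

Using the energy-time uncertainty principle:
ΔEΔt ≥ ℏ/2

The lifetime τ represents the time uncertainty Δt.
The natural linewidth (minimum energy uncertainty) is:

ΔE = ℏ/(2τ)
ΔE = (1.055e-34 J·s) / (2 × 7.902e-08 s)
ΔE = 6.673e-28 J = 4.165 neV

This natural linewidth limits the precision of spectroscopic measurements.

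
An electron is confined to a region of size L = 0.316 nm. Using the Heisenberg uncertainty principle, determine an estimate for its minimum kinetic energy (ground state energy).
95.387 meV

Using the uncertainty principle to estimate ground state energy:

1. The position uncertainty is approximately the confinement size:
   Δx ≈ L = 3.160e-10 m

2. From ΔxΔp ≥ ℏ/2, the minimum momentum uncertainty is:
   Δp ≈ ℏ/(2L) = 1.669e-25 kg·m/s

3. The kinetic energy is approximately:
   KE ≈ (Δp)²/(2m) = (1.669e-25)²/(2 × 9.109e-31 kg)
   KE ≈ 1.528e-20 J = 95.387 meV

This is an order-of-magnitude estimate of the ground state energy.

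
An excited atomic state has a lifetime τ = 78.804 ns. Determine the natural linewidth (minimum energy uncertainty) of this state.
4.176 neV

Using the energy-time uncertainty principle:
ΔEΔt ≥ ℏ/2

The lifetime τ represents the time uncertainty Δt.
The natural linewidth (minimum energy uncertainty) is:

ΔE = ℏ/(2τ)
ΔE = (1.055e-34 J·s) / (2 × 7.880e-08 s)
ΔE = 6.691e-28 J = 4.176 neV

This natural linewidth limits the precision of spectroscopic measurements.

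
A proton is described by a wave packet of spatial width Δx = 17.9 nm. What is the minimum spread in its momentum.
2.946 × 10^-27 kg·m/s

For a wave packet, the spatial width Δx and momentum spread Δp are related by the uncertainty principle:
ΔxΔp ≥ ℏ/2

The minimum momentum spread is:
Δp_min = ℏ/(2Δx)
Δp_min = (1.055e-34 J·s) / (2 × 1.790e-08 m)
Δp_min = 2.946e-27 kg·m/s

A wave packet cannot have both a well-defined position and well-defined momentum.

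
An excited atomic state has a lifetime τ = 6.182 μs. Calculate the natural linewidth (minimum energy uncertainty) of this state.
53.236 peV

Using the energy-time uncertainty principle:
ΔEΔt ≥ ℏ/2

The lifetime τ represents the time uncertainty Δt.
The natural linewidth (minimum energy uncertainty) is:

ΔE = ℏ/(2τ)
ΔE = (1.055e-34 J·s) / (2 × 6.182e-06 s)
ΔE = 8.529e-30 J = 53.236 peV

This natural linewidth limits the precision of spectroscopic measurements.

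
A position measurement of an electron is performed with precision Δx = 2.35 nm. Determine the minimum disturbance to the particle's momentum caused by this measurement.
2.244 × 10^-26 kg·m/s

The uncertainty principle implies that measuring position disturbs momentum:
ΔxΔp ≥ ℏ/2

When we measure position with precision Δx, we necessarily introduce a momentum uncertainty:
Δp ≥ ℏ/(2Δx)
Δp_min = (1.055e-34 J·s) / (2 × 2.350e-09 m)
Δp_min = 2.244e-26 kg·m/s

The more precisely we measure position, the greater the momentum disturbance.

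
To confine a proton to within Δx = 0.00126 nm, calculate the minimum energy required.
3.267 eV

Localizing a particle requires giving it sufficient momentum uncertainty:

1. From uncertainty principle: Δp ≥ ℏ/(2Δx)
   Δp_min = (1.055e-34 J·s) / (2 × 1.260e-12 m)
   Δp_min = 4.185e-23 kg·m/s

2. This momentum uncertainty corresponds to kinetic energy:
   KE ≈ (Δp)²/(2m) = (4.185e-23)²/(2 × 1.673e-27 kg)
   KE = 5.235e-19 J = 3.267 eV

Tighter localization requires more energy.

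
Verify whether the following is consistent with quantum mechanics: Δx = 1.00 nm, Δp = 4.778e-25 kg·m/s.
Yes, it satisfies the uncertainty principle.

Calculate the product ΔxΔp:
ΔxΔp = (1.000e-09 m) × (4.778e-25 kg·m/s)
ΔxΔp = 4.778e-34 J·s

Compare to the minimum allowed value ℏ/2:
ℏ/2 = 5.273e-35 J·s

Since ΔxΔp = 4.778e-34 J·s ≥ 5.273e-35 J·s = ℏ/2,
the measurement satisfies the uncertainty principle.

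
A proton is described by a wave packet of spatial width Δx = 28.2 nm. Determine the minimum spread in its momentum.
1.870 × 10^-27 kg·m/s

For a wave packet, the spatial width Δx and momentum spread Δp are related by the uncertainty principle:
ΔxΔp ≥ ℏ/2

The minimum momentum spread is:
Δp_min = ℏ/(2Δx)
Δp_min = (1.055e-34 J·s) / (2 × 2.820e-08 m)
Δp_min = 1.870e-27 kg·m/s

A wave packet cannot have both a well-defined position and well-defined momentum.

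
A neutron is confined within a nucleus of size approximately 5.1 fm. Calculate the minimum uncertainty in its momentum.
1.034 × 10^-20 kg·m/s

Using the Heisenberg uncertainty principle:
ΔxΔp ≥ ℏ/2

With Δx ≈ L = 5.100e-15 m (the confinement size):
Δp_min = ℏ/(2Δx)
Δp_min = (1.055e-34 J·s) / (2 × 5.100e-15 m)
Δp_min = 1.034e-20 kg·m/s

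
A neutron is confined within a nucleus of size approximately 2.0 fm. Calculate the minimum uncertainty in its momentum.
2.636 × 10^-20 kg·m/s

Using the Heisenberg uncertainty principle:
ΔxΔp ≥ ℏ/2

With Δx ≈ L = 2.000e-15 m (the confinement size):
Δp_min = ℏ/(2Δx)
Δp_min = (1.055e-34 J·s) / (2 × 2.000e-15 m)
Δp_min = 2.636e-20 kg·m/s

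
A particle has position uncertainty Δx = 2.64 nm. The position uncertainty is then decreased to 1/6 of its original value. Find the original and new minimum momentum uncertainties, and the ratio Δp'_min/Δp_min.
Original Δp_min = 1.997 × 10^-26 kg·m/s; new Δp'_min = 1.198 × 10^-25 kg·m/s; ratio Δp'_min/Δp_min = 6.

From the uncertainty principle ΔxΔp ≥ ℏ/2, the minimum momentum uncertainty is Δp_min = ℏ/(2Δx).

Original (Δx = 2.64 nm = 2.640e-09 m):
Δp_min = (1.055e-34 J·s)/(2 × 2.640e-09 m) = 1.997e-26 kg·m/s

When Δx → (1/6)Δx:
Δp'_min = ℏ/(2 × (1/6)Δx) = 6 × ℏ/(2Δx) = 6 × Δp_min
Δp'_min = 6 × 1.997e-26 kg·m/s = 1.198e-25 kg·m/s

Since Δp_min ∝ 1/Δx, when Δx is decreased to 1/6 of its original value, Δp_min increases to 6 times its original value.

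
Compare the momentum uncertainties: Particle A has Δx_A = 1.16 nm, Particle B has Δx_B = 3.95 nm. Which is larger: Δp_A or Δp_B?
Particle A has the larger minimum momentum uncertainty, by a factor of 3.41.

For each particle, the minimum momentum uncertainty is Δp_min = ℏ/(2Δx):

Particle A: Δp_A = ℏ/(2×1.160e-09 m) = 4.546e-26 kg·m/s
Particle B: Δp_B = ℏ/(2×3.950e-09 m) = 1.335e-26 kg·m/s

Ratio: Δp_A/Δp_B = 3.41

Since Δp_min ∝ 1/Δx, the particle with smaller position uncertainty (A) has larger momentum uncertainty.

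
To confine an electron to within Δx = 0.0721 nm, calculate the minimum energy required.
1.832 eV

Localizing a particle requires giving it sufficient momentum uncertainty:

1. From uncertainty principle: Δp ≥ ℏ/(2Δx)
   Δp_min = (1.055e-34 J·s) / (2 × 7.210e-11 m)
   Δp_min = 7.313e-25 kg·m/s

2. This momentum uncertainty corresponds to kinetic energy:
   KE ≈ (Δp)²/(2m) = (7.313e-25)²/(2 × 9.109e-31 kg)
   KE = 2.936e-19 J = 1.832 eV

Tighter localization requires more energy.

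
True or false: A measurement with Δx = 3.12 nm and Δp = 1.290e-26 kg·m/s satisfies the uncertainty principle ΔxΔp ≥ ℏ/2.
No, it violates the uncertainty principle (impossible measurement).

Calculate the product ΔxΔp:
ΔxΔp = (3.120e-09 m) × (1.290e-26 kg·m/s)
ΔxΔp = 4.025e-35 J·s

Compare to the minimum allowed value ℏ/2:
ℏ/2 = 5.273e-35 J·s

Since ΔxΔp = 4.025e-35 J·s < 5.273e-35 J·s = ℏ/2,
the measurement violates the uncertainty principle.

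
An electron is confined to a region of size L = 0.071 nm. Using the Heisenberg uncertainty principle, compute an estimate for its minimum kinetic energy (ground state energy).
1.889 eV

Using the uncertainty principle to estimate ground state energy:

1. The position uncertainty is approximately the confinement size:
   Δx ≈ L = 7.100e-11 m

2. From ΔxΔp ≥ ℏ/2, the minimum momentum uncertainty is:
   Δp ≈ ℏ/(2L) = 7.427e-25 kg·m/s

3. The kinetic energy is approximately:
   KE ≈ (Δp)²/(2m) = (7.427e-25)²/(2 × 9.109e-31 kg)
   KE ≈ 3.027e-19 J = 1.889 eV

This is an order-of-magnitude estimate of the ground state energy.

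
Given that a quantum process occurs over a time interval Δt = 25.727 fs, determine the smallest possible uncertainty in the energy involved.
12.792 meV

Using the energy-time uncertainty principle:
ΔEΔt ≥ ℏ/2

The minimum uncertainty in energy is:
ΔE_min = ℏ/(2Δt)
ΔE_min = (1.055e-34 J·s) / (2 × 2.573e-14 s)
ΔE_min = 2.050e-21 J = 12.792 meV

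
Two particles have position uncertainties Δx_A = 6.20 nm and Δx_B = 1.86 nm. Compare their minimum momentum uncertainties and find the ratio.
Particle B has the larger minimum momentum uncertainty, by a factor of 3.33.

For each particle, the minimum momentum uncertainty is Δp_min = ℏ/(2Δx):

Particle A: Δp_A = ℏ/(2×6.200e-09 m) = 8.505e-27 kg·m/s
Particle B: Δp_B = ℏ/(2×1.860e-09 m) = 2.835e-26 kg·m/s

Ratio: Δp_B/Δp_A = 3.33

Since Δp_min ∝ 1/Δx, the particle with smaller position uncertainty (B) has larger momentum uncertainty.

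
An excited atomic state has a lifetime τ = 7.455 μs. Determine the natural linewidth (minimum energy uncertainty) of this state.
44.146 peV

Using the energy-time uncertainty principle:
ΔEΔt ≥ ℏ/2

The lifetime τ represents the time uncertainty Δt.
The natural linewidth (minimum energy uncertainty) is:

ΔE = ℏ/(2τ)
ΔE = (1.055e-34 J·s) / (2 × 7.455e-06 s)
ΔE = 7.073e-30 J = 44.146 peV

This natural linewidth limits the precision of spectroscopic measurements.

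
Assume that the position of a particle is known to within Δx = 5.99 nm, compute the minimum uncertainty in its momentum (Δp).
8.803 × 10^-27 kg·m/s

Using the Heisenberg uncertainty principle:
ΔxΔp ≥ ℏ/2

The minimum uncertainty in momentum is:
Δp_min = ℏ/(2Δx)
Δp_min = (1.055e-34 J·s) / (2 × 5.990e-09 m)
Δp_min = 8.803e-27 kg·m/s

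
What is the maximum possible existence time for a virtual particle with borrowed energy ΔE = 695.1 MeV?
4.735 × 10^-25 s

Using the energy-time uncertainty principle:
ΔEΔt ≥ ℏ/2

For a virtual particle borrowing energy ΔE, the maximum lifetime is:
Δt_max = ℏ/(2ΔE)

Converting energy:
ΔE = 695.1 MeV = 1.114e-10 J

Δt_max = (1.055e-34 J·s) / (2 × 1.114e-10 J)
Δt_max = 4.735e-25 s = 4.735 × 10^-25 s

Virtual particles with higher borrowed energy exist for shorter times.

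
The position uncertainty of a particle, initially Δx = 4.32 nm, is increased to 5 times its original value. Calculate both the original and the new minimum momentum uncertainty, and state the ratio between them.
Original Δp_min = 1.221 × 10^-26 kg·m/s; new Δp'_min = 2.441 × 10^-27 kg·m/s; ratio Δp'_min/Δp_min = 1/5.

From the uncertainty principle ΔxΔp ≥ ℏ/2, the minimum momentum uncertainty is Δp_min = ℏ/(2Δx).

Original (Δx = 4.32 nm = 4.320e-09 m):
Δp_min = (1.055e-34 J·s)/(2 × 4.320e-09 m) = 1.221e-26 kg·m/s

When Δx → 5Δx:
Δp'_min = ℏ/(2 × 5Δx) = (1/5) × ℏ/(2Δx) = (1/5) × Δp_min
Δp'_min = 1/5 × 1.221e-26 kg·m/s = 2.441e-27 kg·m/s

Since Δp_min ∝ 1/Δx, when Δx is increased to 5 times its original value, Δp_min decreases to 1/5 of its original value.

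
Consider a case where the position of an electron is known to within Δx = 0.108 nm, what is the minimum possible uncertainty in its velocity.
535.961 km/s

Using the Heisenberg uncertainty principle and Δp = mΔv:
ΔxΔp ≥ ℏ/2
Δx(mΔv) ≥ ℏ/2

The minimum uncertainty in velocity is:
Δv_min = ℏ/(2mΔx)
Δv_min = (1.055e-34 J·s) / (2 × 9.109e-31 kg × 1.080e-10 m)
Δv_min = 5.360e+05 m/s = 535.961 km/s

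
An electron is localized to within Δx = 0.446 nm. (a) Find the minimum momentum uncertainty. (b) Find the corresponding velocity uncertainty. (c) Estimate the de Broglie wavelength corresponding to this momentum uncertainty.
(a) Δp_min = 1.182 × 10^-25 kg·m/s
(b) Δv_min = 129.784 km/s
(c) λ_dB = 5.605 nm

Step-by-step:

(a) From the uncertainty principle:
Δp_min = ℏ/(2Δx) = (1.055e-34 J·s)/(2 × 4.460e-10 m) = 1.182e-25 kg·m/s

(b) The velocity uncertainty:
Δv = Δp/m = (1.182e-25 kg·m/s)/(9.109e-31 kg) = 1.298e+05 m/s = 129.784 km/s

(c) The de Broglie wavelength for this momentum:
λ = h/p = (6.626e-34 J·s)/(1.182e-25 kg·m/s) = 5.605e-09 m = 5.605 nm

Note: The de Broglie wavelength is comparable to the localization size, as expected from wave-particle duality.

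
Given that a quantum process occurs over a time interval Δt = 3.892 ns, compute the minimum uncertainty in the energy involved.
84.560 neV

Using the energy-time uncertainty principle:
ΔEΔt ≥ ℏ/2

The minimum uncertainty in energy is:
ΔE_min = ℏ/(2Δt)
ΔE_min = (1.055e-34 J·s) / (2 × 3.892e-09 s)
ΔE_min = 1.355e-26 J = 84.560 neV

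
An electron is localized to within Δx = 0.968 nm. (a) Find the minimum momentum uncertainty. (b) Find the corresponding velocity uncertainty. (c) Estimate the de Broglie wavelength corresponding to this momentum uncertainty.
(a) Δp_min = 5.447 × 10^-26 kg·m/s
(b) Δv_min = 59.797 km/s
(c) λ_dB = 12.164 nm

Step-by-step:

(a) From the uncertainty principle:
Δp_min = ℏ/(2Δx) = (1.055e-34 J·s)/(2 × 9.680e-10 m) = 5.447e-26 kg·m/s

(b) The velocity uncertainty:
Δv = Δp/m = (5.447e-26 kg·m/s)/(9.109e-31 kg) = 5.980e+04 m/s = 59.797 km/s

(c) The de Broglie wavelength for this momentum:
λ = h/p = (6.626e-34 J·s)/(5.447e-26 kg·m/s) = 1.216e-08 m = 12.164 nm

Note: The de Broglie wavelength is comparable to the localization size, as expected from wave-particle duality.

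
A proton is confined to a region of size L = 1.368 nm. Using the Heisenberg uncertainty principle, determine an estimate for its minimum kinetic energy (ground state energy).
2.772 μeV

Using the uncertainty principle to estimate ground state energy:

1. The position uncertainty is approximately the confinement size:
   Δx ≈ L = 1.368e-09 m

2. From ΔxΔp ≥ ℏ/2, the minimum momentum uncertainty is:
   Δp ≈ ℏ/(2L) = 3.854e-26 kg·m/s

3. The kinetic energy is approximately:
   KE ≈ (Δp)²/(2m) = (3.854e-26)²/(2 × 1.673e-27 kg)
   KE ≈ 4.441e-25 J = 2.772 μeV

This is an order-of-magnitude estimate of the ground state energy.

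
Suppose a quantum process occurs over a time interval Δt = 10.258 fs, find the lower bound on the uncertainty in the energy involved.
32.083 meV

Using the energy-time uncertainty principle:
ΔEΔt ≥ ℏ/2

The minimum uncertainty in energy is:
ΔE_min = ℏ/(2Δt)
ΔE_min = (1.055e-34 J·s) / (2 × 1.026e-14 s)
ΔE_min = 5.140e-21 J = 32.083 meV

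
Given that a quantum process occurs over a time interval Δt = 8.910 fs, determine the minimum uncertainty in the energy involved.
36.937 meV

Using the energy-time uncertainty principle:
ΔEΔt ≥ ℏ/2

The minimum uncertainty in energy is:
ΔE_min = ℏ/(2Δt)
ΔE_min = (1.055e-34 J·s) / (2 × 8.910e-15 s)
ΔE_min = 5.918e-21 J = 36.937 meV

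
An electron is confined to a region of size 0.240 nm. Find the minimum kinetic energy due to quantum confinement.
165.364 meV

Using the uncertainty principle:

1. Position uncertainty: Δx ≈ 2.400e-10 m
2. Minimum momentum uncertainty: Δp = ℏ/(2Δx) = 2.197e-25 kg·m/s
3. Minimum kinetic energy:
   KE = (Δp)²/(2m) = (2.197e-25)²/(2 × 9.109e-31 kg)
   KE = 2.649e-20 J = 165.364 meV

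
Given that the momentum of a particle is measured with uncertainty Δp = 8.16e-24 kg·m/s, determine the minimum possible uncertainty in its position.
6.462 pm

Using the Heisenberg uncertainty principle:
ΔxΔp ≥ ℏ/2

The minimum uncertainty in position is:
Δx_min = ℏ/(2Δp)
Δx_min = (1.055e-34 J·s) / (2 × 8.160e-24 kg·m/s)
Δx_min = 6.462e-12 m = 6.462 pm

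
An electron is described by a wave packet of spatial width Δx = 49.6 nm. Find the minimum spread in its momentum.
1.063 × 10^-27 kg·m/s

For a wave packet, the spatial width Δx and momentum spread Δp are related by the uncertainty principle:
ΔxΔp ≥ ℏ/2

The minimum momentum spread is:
Δp_min = ℏ/(2Δx)
Δp_min = (1.055e-34 J·s) / (2 × 4.960e-08 m)
Δp_min = 1.063e-27 kg·m/s

A wave packet cannot have both a well-defined position and well-defined momentum.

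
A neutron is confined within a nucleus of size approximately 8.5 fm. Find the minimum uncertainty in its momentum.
6.203 × 10^-21 kg·m/s

Using the Heisenberg uncertainty principle:
ΔxΔp ≥ ℏ/2

With Δx ≈ L = 8.500e-15 m (the confinement size):
Δp_min = ℏ/(2Δx)
Δp_min = (1.055e-34 J·s) / (2 × 8.500e-15 m)
Δp_min = 6.203e-21 kg·m/s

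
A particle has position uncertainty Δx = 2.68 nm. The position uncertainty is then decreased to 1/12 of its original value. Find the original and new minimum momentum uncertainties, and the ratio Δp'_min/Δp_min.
Original Δp_min = 1.967 × 10^-26 kg·m/s; new Δp'_min = 2.361 × 10^-25 kg·m/s; ratio Δp'_min/Δp_min = 12.

From the uncertainty principle ΔxΔp ≥ ℏ/2, the minimum momentum uncertainty is Δp_min = ℏ/(2Δx).

Original (Δx = 2.68 nm = 2.680e-09 m):
Δp_min = (1.055e-34 J·s)/(2 × 2.680e-09 m) = 1.967e-26 kg·m/s

When Δx → (1/12)Δx:
Δp'_min = ℏ/(2 × (1/12)Δx) = 12 × ℏ/(2Δx) = 12 × Δp_min
Δp'_min = 12 × 1.967e-26 kg·m/s = 2.361e-25 kg·m/s

Since Δp_min ∝ 1/Δx, when Δx is decreased to 1/12 of its original value, Δp_min increases to 12 times its original value.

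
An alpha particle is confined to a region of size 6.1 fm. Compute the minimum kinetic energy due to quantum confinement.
35.093 keV

Using the uncertainty principle:

1. Position uncertainty: Δx ≈ 6.100e-15 m
2. Minimum momentum uncertainty: Δp = ℏ/(2Δx) = 8.644e-21 kg·m/s
3. Minimum kinetic energy:
   KE = (Δp)²/(2m) = (8.644e-21)²/(2 × 6.645e-27 kg)
   KE = 5.623e-15 J = 35.093 keV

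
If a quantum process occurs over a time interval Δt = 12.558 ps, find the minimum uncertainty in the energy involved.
26.207 μeV

Using the energy-time uncertainty principle:
ΔEΔt ≥ ℏ/2

The minimum uncertainty in energy is:
ΔE_min = ℏ/(2Δt)
ΔE_min = (1.055e-34 J·s) / (2 × 1.256e-11 s)
ΔE_min = 4.199e-24 J = 26.207 μeV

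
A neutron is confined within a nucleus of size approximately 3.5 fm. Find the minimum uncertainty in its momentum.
1.507 × 10^-20 kg·m/s

Using the Heisenberg uncertainty principle:
ΔxΔp ≥ ℏ/2

With Δx ≈ L = 3.500e-15 m (the confinement size):
Δp_min = ℏ/(2Δx)
Δp_min = (1.055e-34 J·s) / (2 × 3.500e-15 m)
Δp_min = 1.507e-20 kg·m/s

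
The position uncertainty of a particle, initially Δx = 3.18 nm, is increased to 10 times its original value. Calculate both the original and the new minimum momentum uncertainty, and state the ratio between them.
Original Δp_min = 1.658 × 10^-26 kg·m/s; new Δp'_min = 1.658 × 10^-27 kg·m/s; ratio Δp'_min/Δp_min = 1/10.

From the uncertainty principle ΔxΔp ≥ ℏ/2, the minimum momentum uncertainty is Δp_min = ℏ/(2Δx).

Original (Δx = 3.18 nm = 3.180e-09 m):
Δp_min = (1.055e-34 J·s)/(2 × 3.180e-09 m) = 1.658e-26 kg·m/s

When Δx → 10Δx:
Δp'_min = ℏ/(2 × 10Δx) = (1/10) × ℏ/(2Δx) = (1/10) × Δp_min
Δp'_min = 1/10 × 1.658e-26 kg·m/s = 1.658e-27 kg·m/s

Since Δp_min ∝ 1/Δx, when Δx is increased to 10 times its original value, Δp_min decreases to 1/10 of its original value.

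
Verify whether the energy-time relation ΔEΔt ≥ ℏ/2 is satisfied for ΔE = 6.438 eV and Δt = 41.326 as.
No, it violates the uncertainty relation.

Calculate the product ΔEΔt:
ΔE = 6.438 eV = 1.031e-18 J
ΔEΔt = (1.031e-18 J) × (4.133e-17 s)
ΔEΔt = 4.263e-35 J·s

Compare to the minimum allowed value ℏ/2:
ℏ/2 = 5.273e-35 J·s

Since ΔEΔt = 4.263e-35 J·s < 5.273e-35 J·s = ℏ/2,
this violates the uncertainty relation.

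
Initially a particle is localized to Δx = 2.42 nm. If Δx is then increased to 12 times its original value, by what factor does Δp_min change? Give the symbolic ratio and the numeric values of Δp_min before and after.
Original Δp_min = 2.179 × 10^-26 kg·m/s; new Δp'_min = 1.816 × 10^-27 kg·m/s; ratio Δp'_min/Δp_min = 1/12.

From the uncertainty principle ΔxΔp ≥ ℏ/2, the minimum momentum uncertainty is Δp_min = ℏ/(2Δx).

Original (Δx = 2.42 nm = 2.420e-09 m):
Δp_min = (1.055e-34 J·s)/(2 × 2.420e-09 m) = 2.179e-26 kg·m/s

When Δx → 12Δx:
Δp'_min = ℏ/(2 × 12Δx) = (1/12) × ℏ/(2Δx) = (1/12) × Δp_min
Δp'_min = 1/12 × 2.179e-26 kg·m/s = 1.816e-27 kg·m/s

Since Δp_min ∝ 1/Δx, when Δx is increased to 12 times its original value, Δp_min decreases to 1/12 of its original value.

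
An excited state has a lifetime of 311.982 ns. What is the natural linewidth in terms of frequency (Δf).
255.071 kHz

Using the energy-time uncertainty principle and E = hf:
ΔEΔt ≥ ℏ/2
hΔf·Δt ≥ ℏ/2

The minimum frequency uncertainty is:
Δf = ℏ/(2hτ) = 1/(4πτ)
Δf = 1/(4π × 3.120e-07 s)
Δf = 2.551e+05 Hz = 255.071 kHz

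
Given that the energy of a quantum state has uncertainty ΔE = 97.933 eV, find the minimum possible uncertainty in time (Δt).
3.361 as

Using the energy-time uncertainty principle:
ΔEΔt ≥ ℏ/2

The minimum uncertainty in time is:
Δt_min = ℏ/(2ΔE)
Δt_min = (1.055e-34 J·s) / (2 × 1.569e-17 J)
Δt_min = 3.361e-18 s = 3.361 as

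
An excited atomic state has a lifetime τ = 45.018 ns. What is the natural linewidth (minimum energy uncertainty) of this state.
7.311 neV

Using the energy-time uncertainty principle:
ΔEΔt ≥ ℏ/2

The lifetime τ represents the time uncertainty Δt.
The natural linewidth (minimum energy uncertainty) is:

ΔE = ℏ/(2τ)
ΔE = (1.055e-34 J·s) / (2 × 4.502e-08 s)
ΔE = 1.171e-27 J = 7.311 neV

This natural linewidth limits the precision of spectroscopic measurements.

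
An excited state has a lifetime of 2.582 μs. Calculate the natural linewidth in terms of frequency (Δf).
30.820 kHz

Using the energy-time uncertainty principle and E = hf:
ΔEΔt ≥ ℏ/2
hΔf·Δt ≥ ℏ/2

The minimum frequency uncertainty is:
Δf = ℏ/(2hτ) = 1/(4πτ)
Δf = 1/(4π × 2.582e-06 s)
Δf = 3.082e+04 Hz = 30.820 kHz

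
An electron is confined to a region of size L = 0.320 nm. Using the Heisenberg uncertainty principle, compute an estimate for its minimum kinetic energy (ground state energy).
93.017 meV

Using the uncertainty principle to estimate ground state energy:

1. The position uncertainty is approximately the confinement size:
   Δx ≈ L = 3.200e-10 m

2. From ΔxΔp ≥ ℏ/2, the minimum momentum uncertainty is:
   Δp ≈ ℏ/(2L) = 1.648e-25 kg·m/s

3. The kinetic energy is approximately:
   KE ≈ (Δp)²/(2m) = (1.648e-25)²/(2 × 9.109e-31 kg)
   KE ≈ 1.490e-20 J = 93.017 meV

This is an order-of-magnitude estimate of the ground state energy.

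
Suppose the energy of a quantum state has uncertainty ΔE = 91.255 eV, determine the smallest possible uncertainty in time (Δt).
3.606 as

Using the energy-time uncertainty principle:
ΔEΔt ≥ ℏ/2

The minimum uncertainty in time is:
Δt_min = ℏ/(2ΔE)
Δt_min = (1.055e-34 J·s) / (2 × 1.462e-17 J)
Δt_min = 3.606e-18 s = 3.606 as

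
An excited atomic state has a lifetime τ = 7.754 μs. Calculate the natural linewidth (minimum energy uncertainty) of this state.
42.443 peV

Using the energy-time uncertainty principle:
ΔEΔt ≥ ℏ/2

The lifetime τ represents the time uncertainty Δt.
The natural linewidth (minimum energy uncertainty) is:

ΔE = ℏ/(2τ)
ΔE = (1.055e-34 J·s) / (2 × 7.754e-06 s)
ΔE = 6.800e-30 J = 42.443 peV

This natural linewidth limits the precision of spectroscopic measurements.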